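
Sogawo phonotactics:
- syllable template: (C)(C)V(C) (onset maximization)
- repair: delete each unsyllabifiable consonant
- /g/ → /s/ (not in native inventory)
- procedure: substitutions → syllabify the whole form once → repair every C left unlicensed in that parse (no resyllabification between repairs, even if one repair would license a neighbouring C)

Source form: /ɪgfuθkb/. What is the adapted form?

ɪsfuθ

Substitution: /g/ → /s/, giving /ɪsfuθkb/.
Syllabifying with onset maximization leaves /k/, /b/ stranded (at most one coda consonant is licensed; onsets may contain at most 2 consonants).
Deletion applies to /k/, /b/.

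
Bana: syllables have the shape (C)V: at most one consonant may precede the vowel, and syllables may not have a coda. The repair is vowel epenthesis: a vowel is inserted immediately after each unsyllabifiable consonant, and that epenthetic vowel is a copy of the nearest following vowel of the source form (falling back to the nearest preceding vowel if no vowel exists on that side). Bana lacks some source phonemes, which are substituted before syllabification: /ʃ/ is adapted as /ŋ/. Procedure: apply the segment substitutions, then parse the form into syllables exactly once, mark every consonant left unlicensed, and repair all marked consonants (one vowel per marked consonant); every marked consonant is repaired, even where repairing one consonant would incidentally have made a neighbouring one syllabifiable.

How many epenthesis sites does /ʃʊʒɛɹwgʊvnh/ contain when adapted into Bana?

5

After substitution the input is /ŋʊʒɛɹwgʊvnh/.
The unsyllabifiable consonants are /ɹ/, /w/, /v/, /n/, /h/; each receives one epenthetic vowel.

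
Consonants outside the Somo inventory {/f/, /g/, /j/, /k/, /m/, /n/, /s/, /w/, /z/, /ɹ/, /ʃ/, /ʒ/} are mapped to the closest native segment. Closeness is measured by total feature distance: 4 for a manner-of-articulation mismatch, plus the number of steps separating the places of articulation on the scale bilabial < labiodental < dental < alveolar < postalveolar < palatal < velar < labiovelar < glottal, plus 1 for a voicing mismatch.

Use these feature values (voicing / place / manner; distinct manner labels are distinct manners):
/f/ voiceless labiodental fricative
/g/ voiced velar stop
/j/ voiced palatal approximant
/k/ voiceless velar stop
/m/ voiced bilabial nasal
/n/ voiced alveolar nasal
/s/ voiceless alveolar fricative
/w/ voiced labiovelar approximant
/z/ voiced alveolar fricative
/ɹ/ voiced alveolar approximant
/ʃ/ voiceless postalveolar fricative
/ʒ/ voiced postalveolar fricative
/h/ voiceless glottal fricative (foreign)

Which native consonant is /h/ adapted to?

/ʃ/ is closest: same manner (fricative), place distance 4 (glottal→postalveolar), same voicing; total 4. Next closest is /s/ at distance 5.

ʃ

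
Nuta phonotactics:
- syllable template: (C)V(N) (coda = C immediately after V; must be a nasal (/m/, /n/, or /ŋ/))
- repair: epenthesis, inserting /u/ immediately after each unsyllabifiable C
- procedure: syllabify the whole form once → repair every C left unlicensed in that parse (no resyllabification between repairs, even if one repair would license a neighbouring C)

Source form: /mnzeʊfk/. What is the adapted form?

The consonants /m/, /n/, /f/, /k/ cannot be parsed into a legal (C)V(N) syllable (only a nasal (/m/, /n/, or /ŋ/) is licensed in coda position; onsets are limited to one consonant).
Epenthesis after each stranded consonant: /m/ → /mu/, /n/ → /nu/, /f/ → /fu/, /k/ → /ku/.

munuzeʊfuku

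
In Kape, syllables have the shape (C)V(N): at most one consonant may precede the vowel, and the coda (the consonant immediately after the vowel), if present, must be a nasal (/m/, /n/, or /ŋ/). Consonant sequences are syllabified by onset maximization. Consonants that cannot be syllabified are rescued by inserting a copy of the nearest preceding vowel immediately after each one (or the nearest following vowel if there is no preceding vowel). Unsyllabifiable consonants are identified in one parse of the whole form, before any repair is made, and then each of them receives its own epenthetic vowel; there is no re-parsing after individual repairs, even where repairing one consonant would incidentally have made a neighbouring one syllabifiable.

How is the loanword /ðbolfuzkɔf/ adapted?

The consonants /ð/, /l/, /z/, /f/ cannot be parsed into a legal (C)V(N) syllable (only a nasal (/m/, /n/, or /ŋ/) is licensed in coda position; onsets are limited to one consonant).
Each unlicensed consonant becomes the onset of a new syllable: /ð/ → /ðo/, /l/ → /lo/, /z/ → /zu/, /f/ → /fɔ/.

ðobolofuzukɔfɔ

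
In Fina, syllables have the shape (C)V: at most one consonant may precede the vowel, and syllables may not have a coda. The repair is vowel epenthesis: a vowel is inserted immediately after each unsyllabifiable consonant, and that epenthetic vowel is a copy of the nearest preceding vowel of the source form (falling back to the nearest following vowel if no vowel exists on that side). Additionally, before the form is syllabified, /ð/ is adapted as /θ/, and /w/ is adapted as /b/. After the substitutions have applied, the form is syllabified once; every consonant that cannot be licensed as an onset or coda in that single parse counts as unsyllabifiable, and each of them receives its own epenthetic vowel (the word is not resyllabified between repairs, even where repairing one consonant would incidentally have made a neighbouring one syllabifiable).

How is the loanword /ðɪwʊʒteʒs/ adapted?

θɪbʊʒʊteʒese

Substitution: /ð/ → /θ/, /w/ → /b/, giving /θɪbʊʒteʒs/.
The consonants /ʒ/, /ʒ/, /s/ cannot be parsed into a legal (C)V syllable (no codas are permitted; onsets are limited to one consonant).
Each unlicensed consonant becomes the onset of a new syllable: /ʒ/ → /ʒʊ/, /ʒ/ → /ʒe/, /s/ → /se/.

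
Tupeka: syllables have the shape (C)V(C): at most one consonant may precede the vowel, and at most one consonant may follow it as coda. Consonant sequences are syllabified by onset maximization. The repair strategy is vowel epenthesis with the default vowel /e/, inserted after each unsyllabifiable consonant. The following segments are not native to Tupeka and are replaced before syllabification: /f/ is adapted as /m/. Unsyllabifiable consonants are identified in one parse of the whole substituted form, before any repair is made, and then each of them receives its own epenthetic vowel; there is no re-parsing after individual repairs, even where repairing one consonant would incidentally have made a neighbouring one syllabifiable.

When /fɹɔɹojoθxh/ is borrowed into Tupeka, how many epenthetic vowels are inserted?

3

After substitution the input is /mɹɔɹojoθxh/.
The unsyllabifiable consonants are /m/, /x/, /h/; each receives one epenthetic vowel.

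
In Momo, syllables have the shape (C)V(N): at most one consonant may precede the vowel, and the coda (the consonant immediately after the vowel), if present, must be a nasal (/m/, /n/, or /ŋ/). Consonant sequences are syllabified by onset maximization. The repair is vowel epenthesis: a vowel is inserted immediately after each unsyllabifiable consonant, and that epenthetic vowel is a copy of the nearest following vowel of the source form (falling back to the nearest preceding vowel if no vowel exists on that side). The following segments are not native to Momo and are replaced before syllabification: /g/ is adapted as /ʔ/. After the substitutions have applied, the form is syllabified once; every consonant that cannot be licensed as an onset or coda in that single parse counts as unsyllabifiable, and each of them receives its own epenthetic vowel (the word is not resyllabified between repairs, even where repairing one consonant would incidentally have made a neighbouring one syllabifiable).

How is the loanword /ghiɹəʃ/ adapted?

Substitution: /g/ → /ʔ/, giving /ʔhiɹəʃ/.
The consonants /ʔ/, /ʃ/ cannot be parsed into a legal (C)V(N) syllable (only a nasal (/m/, /n/, or /ŋ/) is licensed in coda position; onsets are limited to one consonant).
Each unlicensed consonant becomes the onset of a new syllable: /ʔ/ → /ʔi/, /ʃ/ → /ʃə/.

ʔihiɹəʃə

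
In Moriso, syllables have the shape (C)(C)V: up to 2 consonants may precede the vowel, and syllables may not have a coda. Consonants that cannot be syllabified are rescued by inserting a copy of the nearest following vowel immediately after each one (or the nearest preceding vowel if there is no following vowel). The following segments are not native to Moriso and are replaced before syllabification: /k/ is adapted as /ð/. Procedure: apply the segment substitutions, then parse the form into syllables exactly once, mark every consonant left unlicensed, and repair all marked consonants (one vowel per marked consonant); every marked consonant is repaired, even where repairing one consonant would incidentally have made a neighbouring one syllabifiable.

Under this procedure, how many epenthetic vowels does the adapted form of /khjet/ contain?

After substitution the input is /ðhjet/.
The unsyllabifiable consonants are /ð/, /t/; each receives one epenthetic vowel.

2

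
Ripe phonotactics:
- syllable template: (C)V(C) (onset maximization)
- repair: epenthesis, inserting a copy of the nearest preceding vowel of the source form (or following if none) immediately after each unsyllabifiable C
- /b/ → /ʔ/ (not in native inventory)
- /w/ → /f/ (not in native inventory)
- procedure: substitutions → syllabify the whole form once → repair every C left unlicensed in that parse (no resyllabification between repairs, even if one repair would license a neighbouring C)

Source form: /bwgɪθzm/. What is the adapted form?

ʔɪfɪgɪθzɪmɪ

Substitution: /b/ → /ʔ/, /w/ → /f/, giving /ʔfgɪθzm/.
The consonants /ʔ/, /f/, /z/, /m/ cannot be parsed into a legal (C)V(C) syllable (at most one coda consonant is licensed; onsets are limited to one consonant).
Each unlicensed consonant becomes the onset of a new syllable: /ʔ/ → /ʔɪ/, /f/ → /fɪ/, /z/ → /zɪ/, /m/ → /mɪ/.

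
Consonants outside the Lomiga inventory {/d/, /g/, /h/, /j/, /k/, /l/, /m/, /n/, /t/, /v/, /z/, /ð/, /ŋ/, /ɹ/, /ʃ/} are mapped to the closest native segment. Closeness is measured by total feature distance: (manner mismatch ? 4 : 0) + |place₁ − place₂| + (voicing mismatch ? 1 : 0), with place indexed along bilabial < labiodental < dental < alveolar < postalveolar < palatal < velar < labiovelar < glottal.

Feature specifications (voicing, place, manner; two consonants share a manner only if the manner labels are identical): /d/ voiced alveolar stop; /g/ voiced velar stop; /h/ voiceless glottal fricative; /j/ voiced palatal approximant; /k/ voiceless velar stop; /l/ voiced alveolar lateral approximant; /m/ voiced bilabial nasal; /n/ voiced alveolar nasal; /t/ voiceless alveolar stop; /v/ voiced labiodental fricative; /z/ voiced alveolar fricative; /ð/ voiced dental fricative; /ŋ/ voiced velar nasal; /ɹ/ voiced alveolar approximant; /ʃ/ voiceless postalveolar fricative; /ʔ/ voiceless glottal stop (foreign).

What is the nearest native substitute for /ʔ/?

/k/ is closest: same manner (stop), place distance 2 (glottal→velar), same voicing; total 2. Next closest is /g/ at distance 3.

k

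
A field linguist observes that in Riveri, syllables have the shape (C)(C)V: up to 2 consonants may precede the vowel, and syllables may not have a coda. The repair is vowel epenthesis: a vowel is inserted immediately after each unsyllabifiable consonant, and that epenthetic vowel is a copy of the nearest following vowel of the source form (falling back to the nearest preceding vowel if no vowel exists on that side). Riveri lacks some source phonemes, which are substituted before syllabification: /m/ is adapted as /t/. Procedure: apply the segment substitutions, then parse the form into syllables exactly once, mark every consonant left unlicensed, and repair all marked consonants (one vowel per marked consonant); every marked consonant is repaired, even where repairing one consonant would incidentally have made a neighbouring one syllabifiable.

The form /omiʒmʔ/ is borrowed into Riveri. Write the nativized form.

Substitution: /m/ → /t/, giving /otiʒtʔ/.
The consonants /ʒ/, /t/, /ʔ/ cannot be parsed into a legal (C)(C)V syllable (no codas are permitted; onsets may contain at most 2 consonants).
Epenthesis after each stranded consonant: /ʒ/ → /ʒi/, /t/ → /ti/, /ʔ/ → /ʔi/.

otiʒitiʔi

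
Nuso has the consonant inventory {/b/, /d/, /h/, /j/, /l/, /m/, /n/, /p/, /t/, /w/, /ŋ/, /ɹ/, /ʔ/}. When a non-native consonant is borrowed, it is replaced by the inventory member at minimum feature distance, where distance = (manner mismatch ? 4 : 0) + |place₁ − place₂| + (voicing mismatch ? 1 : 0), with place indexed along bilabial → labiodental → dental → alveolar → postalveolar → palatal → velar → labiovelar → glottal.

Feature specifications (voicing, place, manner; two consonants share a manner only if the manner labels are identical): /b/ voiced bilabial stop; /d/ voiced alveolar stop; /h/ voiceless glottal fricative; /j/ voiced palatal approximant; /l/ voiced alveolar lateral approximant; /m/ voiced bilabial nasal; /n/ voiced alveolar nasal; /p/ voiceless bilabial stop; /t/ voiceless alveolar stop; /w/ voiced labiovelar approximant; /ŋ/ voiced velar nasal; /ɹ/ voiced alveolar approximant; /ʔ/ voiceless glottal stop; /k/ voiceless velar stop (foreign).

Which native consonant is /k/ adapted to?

ʔ

/ʔ/ is closest: same manner (stop), place distance 2 (velar→glottal), same voicing; total 2. Next closest is /t/ at distance 3.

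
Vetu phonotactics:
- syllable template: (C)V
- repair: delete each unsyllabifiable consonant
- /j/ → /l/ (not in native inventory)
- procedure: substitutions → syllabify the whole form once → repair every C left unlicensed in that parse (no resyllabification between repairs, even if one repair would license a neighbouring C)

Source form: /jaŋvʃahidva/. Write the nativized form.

laʃahiva

Substitution: /j/ → /l/, giving /laŋvʃahidva/.
The consonants /ŋ/, /v/, /d/ cannot be parsed into a legal (C)V syllable (no codas are permitted; onsets are limited to one consonant).
Deletion applies to /ŋ/, /v/, /d/.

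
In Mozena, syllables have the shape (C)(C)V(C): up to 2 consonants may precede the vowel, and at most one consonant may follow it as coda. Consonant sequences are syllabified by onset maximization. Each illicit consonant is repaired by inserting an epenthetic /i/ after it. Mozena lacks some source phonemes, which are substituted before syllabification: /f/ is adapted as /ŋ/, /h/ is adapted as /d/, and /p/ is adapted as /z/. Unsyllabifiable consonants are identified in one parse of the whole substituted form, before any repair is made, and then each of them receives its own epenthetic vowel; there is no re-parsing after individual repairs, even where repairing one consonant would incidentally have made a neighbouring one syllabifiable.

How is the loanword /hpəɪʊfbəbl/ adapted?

dzəɪʊŋbəbli

Substitution: /h/ → /d/, /p/ → /z/, /f/ → /ŋ/, giving /dzəɪʊŋbəbl/.
Under (C)(C)V(C), the unsyllabifiable consonants are /l/ (at most one coda consonant is licensed; onsets may contain at most 2 consonants).
Epenthesis after each stranded consonant: /l/ → /li/.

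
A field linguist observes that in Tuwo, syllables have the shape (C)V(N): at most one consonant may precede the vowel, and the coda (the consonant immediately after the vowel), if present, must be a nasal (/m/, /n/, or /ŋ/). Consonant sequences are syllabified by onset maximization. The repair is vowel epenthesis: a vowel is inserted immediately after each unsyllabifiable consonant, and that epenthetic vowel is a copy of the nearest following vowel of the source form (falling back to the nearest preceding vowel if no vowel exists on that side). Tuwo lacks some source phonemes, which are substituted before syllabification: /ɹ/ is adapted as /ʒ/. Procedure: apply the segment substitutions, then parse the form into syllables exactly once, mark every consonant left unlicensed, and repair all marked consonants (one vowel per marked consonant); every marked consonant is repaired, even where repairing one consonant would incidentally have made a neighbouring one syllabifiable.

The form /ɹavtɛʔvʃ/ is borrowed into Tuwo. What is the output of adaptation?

Substitution: /ɹ/ → /ʒ/, giving /ʒavtɛʔvʃ/.
The consonants /v/, /ʔ/, /v/, /ʃ/ cannot be parsed into a legal (C)V(N) syllable (only a nasal (/m/, /n/, or /ŋ/) is licensed in coda position; onsets are limited to one consonant).
Inserting the epenthetic vowel yields /v/ → /vɛ/, /ʔ/ → /ʔɛ/, /v/ → /vɛ/, /ʃ/ → /ʃɛ/.

ʒavɛtɛʔɛvɛʃɛ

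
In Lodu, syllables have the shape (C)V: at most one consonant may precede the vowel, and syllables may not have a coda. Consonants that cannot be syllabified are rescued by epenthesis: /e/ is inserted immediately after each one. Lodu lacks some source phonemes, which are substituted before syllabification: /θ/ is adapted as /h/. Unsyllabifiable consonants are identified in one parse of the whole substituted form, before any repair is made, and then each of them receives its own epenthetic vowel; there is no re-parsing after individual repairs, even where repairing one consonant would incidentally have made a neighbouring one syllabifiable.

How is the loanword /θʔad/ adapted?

Substitution: /θ/ → /h/, giving /hʔad/.
Under (C)V, the unsyllabifiable consonants are /h/, /d/ (no codas are permitted; onsets are limited to one consonant).
Inserting the epenthetic vowel yields /h/ → /he/, /d/ → /de/.

heʔade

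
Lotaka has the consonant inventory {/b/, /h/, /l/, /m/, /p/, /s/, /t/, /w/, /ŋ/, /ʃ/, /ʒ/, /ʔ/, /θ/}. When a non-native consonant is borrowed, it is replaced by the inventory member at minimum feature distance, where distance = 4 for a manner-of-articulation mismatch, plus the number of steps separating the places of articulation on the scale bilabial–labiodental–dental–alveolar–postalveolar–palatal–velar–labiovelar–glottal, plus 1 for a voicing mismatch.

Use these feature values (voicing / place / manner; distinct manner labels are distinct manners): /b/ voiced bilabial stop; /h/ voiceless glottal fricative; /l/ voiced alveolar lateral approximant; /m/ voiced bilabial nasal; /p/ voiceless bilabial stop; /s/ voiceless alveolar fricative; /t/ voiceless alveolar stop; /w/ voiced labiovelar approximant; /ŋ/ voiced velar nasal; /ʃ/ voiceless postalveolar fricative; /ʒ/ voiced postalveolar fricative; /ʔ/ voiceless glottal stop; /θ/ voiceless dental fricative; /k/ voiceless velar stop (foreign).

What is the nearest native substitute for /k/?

ʔ

/ʔ/ is closest: same manner (stop), place distance 2 (velar→glottal), same voicing; total 2. Next closest is /t/ at distance 3.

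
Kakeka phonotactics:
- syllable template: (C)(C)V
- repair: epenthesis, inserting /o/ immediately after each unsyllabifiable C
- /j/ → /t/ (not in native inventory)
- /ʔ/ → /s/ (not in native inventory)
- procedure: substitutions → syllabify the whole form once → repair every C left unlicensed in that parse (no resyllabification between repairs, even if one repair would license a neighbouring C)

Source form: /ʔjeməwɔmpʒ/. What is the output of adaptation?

steməwɔmopoʒo

Substitution: /ʔ/ → /s/, /j/ → /t/, giving /steməwɔmpʒ/.
Syllabifying with onset maximization leaves /m/, /p/, /ʒ/ stranded (no codas are permitted; onsets may contain at most 2 consonants).
Epenthesis after each stranded consonant: /m/ → /mo/, /p/ → /po/, /ʒ/ → /ʒo/.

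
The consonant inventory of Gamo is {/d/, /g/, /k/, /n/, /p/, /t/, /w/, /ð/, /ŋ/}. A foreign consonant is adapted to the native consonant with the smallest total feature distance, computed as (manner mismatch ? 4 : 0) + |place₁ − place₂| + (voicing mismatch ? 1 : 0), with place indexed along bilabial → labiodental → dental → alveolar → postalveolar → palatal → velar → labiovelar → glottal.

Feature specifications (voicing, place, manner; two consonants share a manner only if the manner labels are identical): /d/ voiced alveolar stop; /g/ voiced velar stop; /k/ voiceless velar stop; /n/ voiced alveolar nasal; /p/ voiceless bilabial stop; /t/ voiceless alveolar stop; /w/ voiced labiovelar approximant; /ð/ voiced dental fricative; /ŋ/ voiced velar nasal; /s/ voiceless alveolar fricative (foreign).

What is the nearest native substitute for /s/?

ð

/ð/ is closest: same manner (fricative), place distance 1 (alveolar→dental), voicing differs (+1); total 2. Next closest is /t/ at distance 4.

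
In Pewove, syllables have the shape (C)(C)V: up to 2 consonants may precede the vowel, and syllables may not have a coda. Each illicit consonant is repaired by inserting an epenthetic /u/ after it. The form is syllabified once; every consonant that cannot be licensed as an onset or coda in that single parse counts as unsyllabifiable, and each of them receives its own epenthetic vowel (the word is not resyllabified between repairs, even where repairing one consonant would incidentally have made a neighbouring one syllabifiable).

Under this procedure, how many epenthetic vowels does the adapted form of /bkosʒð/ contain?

3

The unsyllabifiable consonants are /s/, /ʒ/, /ð/; each receives one epenthetic vowel.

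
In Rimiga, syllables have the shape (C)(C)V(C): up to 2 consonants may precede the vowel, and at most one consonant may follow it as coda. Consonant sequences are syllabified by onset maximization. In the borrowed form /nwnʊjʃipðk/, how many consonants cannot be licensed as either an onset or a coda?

3

Syllabifying with onset maximization leaves /n/, /ð/, /k/ stranded (at most one coda consonant is licensed; onsets may contain at most 2 consonants).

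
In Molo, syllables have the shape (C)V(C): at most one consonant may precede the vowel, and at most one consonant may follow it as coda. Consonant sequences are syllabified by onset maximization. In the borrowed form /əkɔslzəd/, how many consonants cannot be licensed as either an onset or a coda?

1

Syllabifying with onset maximization leaves /l/ stranded (at most one coda consonant is licensed; onsets are limited to one consonant).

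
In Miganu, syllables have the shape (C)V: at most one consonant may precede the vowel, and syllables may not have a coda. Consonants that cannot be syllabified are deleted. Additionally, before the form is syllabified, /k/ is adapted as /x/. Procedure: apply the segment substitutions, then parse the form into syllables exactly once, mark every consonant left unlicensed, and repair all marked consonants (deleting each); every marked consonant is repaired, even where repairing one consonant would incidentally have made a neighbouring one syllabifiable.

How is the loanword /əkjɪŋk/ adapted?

əjɪ

Substitution: /k/ → /x/, giving /əxjɪŋx/.
The consonants /x/, /ŋ/, /x/ cannot be parsed into a legal (C)V syllable (no codas are permitted; onsets are limited to one consonant).
Each unlicensed consonant is deleted: /x/, /ŋ/, /x/.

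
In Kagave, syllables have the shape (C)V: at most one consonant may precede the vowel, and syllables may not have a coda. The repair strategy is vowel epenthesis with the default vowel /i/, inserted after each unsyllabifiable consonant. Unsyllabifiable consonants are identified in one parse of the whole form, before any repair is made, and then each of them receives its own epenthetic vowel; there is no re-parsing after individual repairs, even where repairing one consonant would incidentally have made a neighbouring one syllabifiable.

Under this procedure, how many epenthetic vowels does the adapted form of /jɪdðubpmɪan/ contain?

4

The unsyllabifiable consonants are /d/, /b/, /p/, /n/; each receives one epenthetic vowel.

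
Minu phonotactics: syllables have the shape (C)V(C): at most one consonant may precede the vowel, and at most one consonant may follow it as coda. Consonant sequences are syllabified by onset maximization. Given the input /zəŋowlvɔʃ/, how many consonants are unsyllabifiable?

Under (C)V(C), the unsyllabifiable consonants are /l/ (at most one coda consonant is licensed; onsets are limited to one consonant).

1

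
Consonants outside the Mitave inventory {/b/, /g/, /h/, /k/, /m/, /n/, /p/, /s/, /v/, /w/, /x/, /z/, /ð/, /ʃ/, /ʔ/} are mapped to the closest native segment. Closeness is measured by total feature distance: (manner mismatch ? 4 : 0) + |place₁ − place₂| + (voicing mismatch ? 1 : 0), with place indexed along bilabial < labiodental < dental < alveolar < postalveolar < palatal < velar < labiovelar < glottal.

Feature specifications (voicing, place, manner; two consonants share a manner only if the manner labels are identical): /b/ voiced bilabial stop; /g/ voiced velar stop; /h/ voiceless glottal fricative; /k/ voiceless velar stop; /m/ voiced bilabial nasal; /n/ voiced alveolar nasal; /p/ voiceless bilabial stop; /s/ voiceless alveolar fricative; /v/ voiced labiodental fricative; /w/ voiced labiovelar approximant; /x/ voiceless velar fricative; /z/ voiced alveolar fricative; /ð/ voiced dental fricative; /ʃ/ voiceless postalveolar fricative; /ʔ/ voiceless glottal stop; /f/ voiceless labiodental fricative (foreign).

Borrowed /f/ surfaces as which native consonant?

v

/v/ is closest: same manner (fricative), place distance 0 (labiodental→labiodental), voicing differs (+1); total 1. Next closest is /s/ at distance 2.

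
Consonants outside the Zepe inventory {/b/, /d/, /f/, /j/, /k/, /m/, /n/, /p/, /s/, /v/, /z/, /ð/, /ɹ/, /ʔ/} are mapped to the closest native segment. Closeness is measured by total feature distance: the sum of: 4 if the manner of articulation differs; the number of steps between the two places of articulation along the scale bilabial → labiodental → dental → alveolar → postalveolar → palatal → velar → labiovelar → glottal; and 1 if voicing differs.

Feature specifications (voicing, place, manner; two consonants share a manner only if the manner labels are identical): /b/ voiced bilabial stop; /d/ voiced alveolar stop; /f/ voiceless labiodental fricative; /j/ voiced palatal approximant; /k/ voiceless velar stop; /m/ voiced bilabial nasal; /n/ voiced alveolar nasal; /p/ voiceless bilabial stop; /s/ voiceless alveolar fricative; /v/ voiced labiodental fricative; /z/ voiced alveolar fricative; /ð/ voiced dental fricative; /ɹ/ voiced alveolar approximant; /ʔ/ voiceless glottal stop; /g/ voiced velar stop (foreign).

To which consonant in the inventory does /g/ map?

k

/k/ is closest: same manner (stop), place distance 0 (velar→velar), voicing differs (+1); total 1. Next closest is /d/ at distance 3.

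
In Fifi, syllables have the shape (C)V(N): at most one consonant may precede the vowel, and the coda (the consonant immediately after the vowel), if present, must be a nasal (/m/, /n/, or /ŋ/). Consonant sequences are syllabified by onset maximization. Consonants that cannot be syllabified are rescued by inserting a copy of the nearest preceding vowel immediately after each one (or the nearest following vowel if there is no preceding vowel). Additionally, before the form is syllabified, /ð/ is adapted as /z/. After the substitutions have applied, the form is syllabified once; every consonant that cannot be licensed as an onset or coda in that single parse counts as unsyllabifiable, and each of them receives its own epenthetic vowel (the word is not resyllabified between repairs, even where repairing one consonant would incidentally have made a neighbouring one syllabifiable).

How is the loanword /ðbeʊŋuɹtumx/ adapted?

zebeʊŋuɹutumxu

Substitution: /ð/ → /z/, giving /zbeʊŋuɹtumx/.
Syllabifying with onset maximization leaves /z/, /ɹ/, /x/ stranded (only a nasal (/m/, /n/, or /ŋ/) is licensed in coda position; onsets are limited to one consonant).
Each unlicensed consonant becomes the onset of a new syllable: /z/ → /ze/, /ɹ/ → /ɹu/, /x/ → /xu/.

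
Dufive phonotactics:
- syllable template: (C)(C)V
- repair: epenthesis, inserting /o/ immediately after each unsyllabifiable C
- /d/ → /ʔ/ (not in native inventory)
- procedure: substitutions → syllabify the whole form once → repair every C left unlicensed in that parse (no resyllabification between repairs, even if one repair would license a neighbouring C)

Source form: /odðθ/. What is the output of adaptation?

oʔoðoθo

Substitution: /d/ → /ʔ/, giving /oʔðθ/.
The consonants /ʔ/, /ð/, /θ/ cannot be parsed into a legal (C)(C)V syllable (no codas are permitted; onsets may contain at most 2 consonants).
Each unlicensed consonant becomes the onset of a new syllable: /ʔ/ → /ʔo/, /ð/ → /ðo/, /θ/ → /θo/.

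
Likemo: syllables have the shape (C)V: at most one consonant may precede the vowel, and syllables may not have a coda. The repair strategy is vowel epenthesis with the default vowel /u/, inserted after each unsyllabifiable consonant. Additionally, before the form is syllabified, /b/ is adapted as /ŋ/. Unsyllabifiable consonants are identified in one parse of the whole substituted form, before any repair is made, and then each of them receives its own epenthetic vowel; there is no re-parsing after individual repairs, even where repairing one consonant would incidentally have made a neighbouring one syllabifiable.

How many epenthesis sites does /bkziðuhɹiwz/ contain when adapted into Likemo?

After substitution the input is /ŋkziðuhɹiwz/.
The unsyllabifiable consonants are /ŋ/, /k/, /h/, /w/, /z/; each receives one epenthetic vowel.

5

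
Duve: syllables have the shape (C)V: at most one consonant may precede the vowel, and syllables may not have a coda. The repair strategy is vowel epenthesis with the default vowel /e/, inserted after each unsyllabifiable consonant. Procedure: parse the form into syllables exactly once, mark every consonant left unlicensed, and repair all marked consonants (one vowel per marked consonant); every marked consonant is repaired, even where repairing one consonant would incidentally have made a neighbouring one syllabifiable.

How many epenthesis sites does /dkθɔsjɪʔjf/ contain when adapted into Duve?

The unsyllabifiable consonants are /d/, /k/, /s/, /ʔ/, /j/, /f/; each receives one epenthetic vowel.

6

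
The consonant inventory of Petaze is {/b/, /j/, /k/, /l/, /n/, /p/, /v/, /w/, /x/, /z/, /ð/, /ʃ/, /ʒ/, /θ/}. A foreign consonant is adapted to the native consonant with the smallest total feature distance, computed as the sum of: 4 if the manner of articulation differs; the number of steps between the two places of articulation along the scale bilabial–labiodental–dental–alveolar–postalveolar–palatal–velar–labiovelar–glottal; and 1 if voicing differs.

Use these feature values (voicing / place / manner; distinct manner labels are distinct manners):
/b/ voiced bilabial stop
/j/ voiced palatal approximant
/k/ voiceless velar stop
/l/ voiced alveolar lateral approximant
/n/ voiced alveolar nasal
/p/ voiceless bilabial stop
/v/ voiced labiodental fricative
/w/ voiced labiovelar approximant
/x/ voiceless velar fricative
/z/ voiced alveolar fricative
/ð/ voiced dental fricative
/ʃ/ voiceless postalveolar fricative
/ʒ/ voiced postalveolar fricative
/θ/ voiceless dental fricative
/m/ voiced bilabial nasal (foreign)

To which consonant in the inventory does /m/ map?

n

/n/ is closest: same manner (nasal), place distance 3 (bilabial→alveolar), same voicing; total 3. Next closest is /b/ at distance 4.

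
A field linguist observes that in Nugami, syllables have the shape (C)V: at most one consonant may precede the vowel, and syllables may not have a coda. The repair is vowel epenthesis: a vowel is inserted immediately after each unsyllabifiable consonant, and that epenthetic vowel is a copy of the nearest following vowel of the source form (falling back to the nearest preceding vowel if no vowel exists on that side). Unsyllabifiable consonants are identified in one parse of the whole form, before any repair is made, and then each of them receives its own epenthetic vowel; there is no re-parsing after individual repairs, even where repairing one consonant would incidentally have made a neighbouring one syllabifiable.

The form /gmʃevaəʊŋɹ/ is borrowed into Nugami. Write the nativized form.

gemeʃevaəʊŋʊɹʊ

Syllabifying with onset maximization leaves /g/, /m/, /ŋ/, /ɹ/ stranded (no codas are permitted; onsets are limited to one consonant).
Epenthesis after each stranded consonant: /g/ → /ge/, /m/ → /me/, /ŋ/ → /ŋʊ/, /ɹ/ → /ɹʊ/.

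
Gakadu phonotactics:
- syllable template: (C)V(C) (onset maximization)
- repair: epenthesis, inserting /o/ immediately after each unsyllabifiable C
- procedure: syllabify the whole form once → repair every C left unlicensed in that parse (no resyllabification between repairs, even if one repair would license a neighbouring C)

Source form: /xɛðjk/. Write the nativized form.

Syllabifying with onset maximization leaves /j/, /k/ stranded (at most one coda consonant is licensed; onsets are limited to one consonant).
Epenthesis after each stranded consonant: /j/ → /jo/, /k/ → /ko/.

xɛðjoko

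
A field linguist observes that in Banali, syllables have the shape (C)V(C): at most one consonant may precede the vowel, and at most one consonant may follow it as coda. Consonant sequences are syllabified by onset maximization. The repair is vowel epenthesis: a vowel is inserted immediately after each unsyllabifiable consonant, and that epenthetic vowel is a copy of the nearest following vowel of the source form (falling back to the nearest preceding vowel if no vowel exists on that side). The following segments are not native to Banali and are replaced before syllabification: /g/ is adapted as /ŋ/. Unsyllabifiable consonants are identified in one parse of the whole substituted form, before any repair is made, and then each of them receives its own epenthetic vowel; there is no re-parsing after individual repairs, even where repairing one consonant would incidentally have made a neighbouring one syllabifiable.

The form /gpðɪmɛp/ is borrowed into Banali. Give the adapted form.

Substitution: /g/ → /ŋ/, giving /ŋpðɪmɛp/.
Under (C)V(C), the unsyllabifiable consonants are /ŋ/, /p/ (at most one coda consonant is licensed; onsets are limited to one consonant).
Epenthesis after each stranded consonant: /ŋ/ → /ŋɪ/, /p/ → /pɪ/.

ŋɪpɪðɪmɛp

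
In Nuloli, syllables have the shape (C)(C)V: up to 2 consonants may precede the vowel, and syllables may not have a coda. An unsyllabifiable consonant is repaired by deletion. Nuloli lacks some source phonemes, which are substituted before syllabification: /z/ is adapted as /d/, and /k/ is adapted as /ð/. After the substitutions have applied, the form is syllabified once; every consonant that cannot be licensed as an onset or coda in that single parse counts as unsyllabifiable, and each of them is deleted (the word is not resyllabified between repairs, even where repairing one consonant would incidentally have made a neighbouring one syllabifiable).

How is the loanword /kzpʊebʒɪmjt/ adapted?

Substitution: /k/ → /ð/, /z/ → /d/, giving /ðdpʊebʒɪmjt/.
The consonants /ð/, /m/, /j/, /t/ cannot be parsed into a legal (C)(C)V syllable (no codas are permitted; onsets may contain at most 2 consonants).
Deletion applies to /ð/, /m/, /j/, /t/.

dpʊebʒɪ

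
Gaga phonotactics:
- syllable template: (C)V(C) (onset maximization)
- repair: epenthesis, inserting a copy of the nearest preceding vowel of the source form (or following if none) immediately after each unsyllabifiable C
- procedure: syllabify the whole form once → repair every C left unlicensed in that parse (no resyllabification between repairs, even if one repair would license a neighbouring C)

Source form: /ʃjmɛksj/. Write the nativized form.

ʃɛjɛmɛksɛjɛ

Syllabifying with onset maximization leaves /ʃ/, /j/, /s/, /j/ stranded (at most one coda consonant is licensed; onsets are limited to one consonant).
Each unlicensed consonant becomes the onset of a new syllable: /ʃ/ → /ʃɛ/, /j/ → /jɛ/, /s/ → /sɛ/, /j/ → /jɛ/.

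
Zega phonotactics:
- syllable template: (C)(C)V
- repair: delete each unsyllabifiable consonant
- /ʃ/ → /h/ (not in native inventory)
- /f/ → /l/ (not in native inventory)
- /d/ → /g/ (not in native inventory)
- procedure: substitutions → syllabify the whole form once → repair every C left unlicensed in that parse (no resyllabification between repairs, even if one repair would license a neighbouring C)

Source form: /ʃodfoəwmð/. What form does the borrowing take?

hogloə

Substitution: /ʃ/ → /h/, /d/ → /g/, /f/ → /l/, giving /hogloəwmð/.
Syllabifying with onset maximization leaves /w/, /m/, /ð/ stranded (no codas are permitted; onsets may contain at most 2 consonants).
Deletion applies to /w/, /m/, /ð/.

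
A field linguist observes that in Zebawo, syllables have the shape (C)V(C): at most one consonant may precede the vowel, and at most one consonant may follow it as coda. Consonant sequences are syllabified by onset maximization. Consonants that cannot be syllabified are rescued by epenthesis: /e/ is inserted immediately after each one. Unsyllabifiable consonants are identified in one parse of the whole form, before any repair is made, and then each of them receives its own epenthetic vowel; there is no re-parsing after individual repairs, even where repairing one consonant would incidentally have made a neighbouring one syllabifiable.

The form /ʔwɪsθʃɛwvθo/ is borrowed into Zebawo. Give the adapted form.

ʔewɪsθeʃɛwveθo

The consonants /ʔ/, /θ/, /v/ cannot be parsed into a legal (C)V(C) syllable (at most one coda consonant is licensed; onsets are limited to one consonant).
Epenthesis after each stranded consonant: /ʔ/ → /ʔe/, /θ/ → /θe/, /v/ → /ve/.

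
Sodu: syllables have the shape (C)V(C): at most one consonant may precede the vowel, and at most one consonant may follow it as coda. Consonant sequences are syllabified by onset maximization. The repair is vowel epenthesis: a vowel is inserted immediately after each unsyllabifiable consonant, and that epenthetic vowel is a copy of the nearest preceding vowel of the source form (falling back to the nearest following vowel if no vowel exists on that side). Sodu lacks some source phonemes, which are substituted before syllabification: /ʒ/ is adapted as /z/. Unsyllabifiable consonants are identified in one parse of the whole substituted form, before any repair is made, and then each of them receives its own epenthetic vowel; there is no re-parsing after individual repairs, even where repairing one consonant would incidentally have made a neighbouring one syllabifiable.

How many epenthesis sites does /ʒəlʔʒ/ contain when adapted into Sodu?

2

After substitution the input is /zəlʔz/.
The unsyllabifiable consonants are /ʔ/, /z/; each receives one epenthetic vowel.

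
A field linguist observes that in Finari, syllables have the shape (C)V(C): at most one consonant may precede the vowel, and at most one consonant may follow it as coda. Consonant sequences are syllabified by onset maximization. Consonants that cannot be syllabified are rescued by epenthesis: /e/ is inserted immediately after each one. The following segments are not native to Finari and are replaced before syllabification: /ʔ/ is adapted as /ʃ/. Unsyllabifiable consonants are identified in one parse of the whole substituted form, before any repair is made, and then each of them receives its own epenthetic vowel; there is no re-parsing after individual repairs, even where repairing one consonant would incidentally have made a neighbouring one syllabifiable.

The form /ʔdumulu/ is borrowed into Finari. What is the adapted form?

Substitution: /ʔ/ → /ʃ/, giving /ʃdumulu/.
The consonants /ʃ/ cannot be parsed into a legal (C)V(C) syllable (at most one coda consonant is licensed; onsets are limited to one consonant).
Epenthesis after each stranded consonant: /ʃ/ → /ʃe/.

ʃedumulu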